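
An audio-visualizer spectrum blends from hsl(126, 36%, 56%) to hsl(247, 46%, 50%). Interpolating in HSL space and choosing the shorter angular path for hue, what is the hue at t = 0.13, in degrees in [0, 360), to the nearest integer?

142

Hue arc: Δh = 247 − 126 = 121° (|Δh| ≤ 180, already the shorter path).
H = 126 + 0.13 × (121) = 141.73 → 142°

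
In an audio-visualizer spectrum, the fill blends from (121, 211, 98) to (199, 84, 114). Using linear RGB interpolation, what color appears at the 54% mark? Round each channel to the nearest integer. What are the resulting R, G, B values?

(163, 142, 107)

54% corresponds to t = 0.54.
R = 121 + 0.54 × (199 − 121) = 121 + 0.54 × 78 = 163.12 → 163
G = 211 + 0.54 × (84 − 211) = 211 + 0.54 × -127 = 142.42 → 142
B = 98 + 0.54 × (114 − 98) = 98 + 0.54 × 16 = 106.64 → 107
So the blended color is (163, 142, 107), about #a38e6b.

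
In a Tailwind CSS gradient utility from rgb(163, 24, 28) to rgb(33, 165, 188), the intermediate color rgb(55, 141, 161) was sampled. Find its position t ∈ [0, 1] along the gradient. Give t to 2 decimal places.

0.83

Invert the lerp on the B channel (largest span, 160): t = (161 − 28) / (188 − 28) = 133/160 = 0.83125.
Check on R: (55 − 163)/(33 − 163) = 0.8308 ✓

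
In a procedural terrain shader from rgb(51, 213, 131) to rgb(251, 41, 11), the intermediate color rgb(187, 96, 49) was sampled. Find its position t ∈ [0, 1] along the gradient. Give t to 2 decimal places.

0.68

Invert the lerp on the R channel (largest span, 200): t = (187 − 51) / (251 − 51) = 136/200 = 0.68.
Check on G: (96 − 213)/(41 − 213) = 0.6802 ✓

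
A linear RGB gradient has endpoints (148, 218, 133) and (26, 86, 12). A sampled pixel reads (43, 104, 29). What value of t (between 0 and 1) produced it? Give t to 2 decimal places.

0.86

Invert the lerp on the G channel (largest span, 132): t = (104 − 218) / (86 − 218) = -114/-132 = 0.86364.
Check on R: (43 − 148)/(26 − 148) = 0.8607 ✓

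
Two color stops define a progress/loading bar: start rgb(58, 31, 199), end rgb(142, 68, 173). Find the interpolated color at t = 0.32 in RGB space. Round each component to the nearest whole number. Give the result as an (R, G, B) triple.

(85, 43, 191)

R = 58 + 0.32 × (142 − 58) = 58 + 0.32 × 84 = 84.88 → 85
G = 31 + 0.32 × (68 − 31) = 31 + 0.32 × 37 = 42.84 → 43
B = 199 + 0.32 × (173 − 199) = 199 + 0.32 × -26 = 190.68 → 191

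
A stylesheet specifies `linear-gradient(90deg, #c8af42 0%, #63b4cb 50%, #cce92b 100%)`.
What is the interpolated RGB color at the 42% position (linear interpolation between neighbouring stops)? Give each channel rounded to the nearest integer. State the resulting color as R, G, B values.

(115, 179, 181)

42% lies between the 0% and 50% stops, so the local fraction is t = (42 − 0)/(50 − 0) = 42/50 ≈ 0.84.
#c8af42 → (200, 175, 66); #63b4cb → (99, 180, 203).
R = 200 + 0.84 × (99 − 200) = 115.16 → 115
G = 175 + 0.84 × (180 − 175) = 179.2 → 179
B = 66 + 0.84 × (203 − 66) = 181.08 → 181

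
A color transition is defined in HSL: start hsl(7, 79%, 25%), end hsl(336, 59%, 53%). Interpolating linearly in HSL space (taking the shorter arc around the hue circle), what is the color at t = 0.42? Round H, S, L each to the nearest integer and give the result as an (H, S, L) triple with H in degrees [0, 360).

(354, 71, 37)

Hue: 336 − 7 = 329°, but |329| > 180 so the shorter arc goes the other way: Δh = 329 − 360 = -31°.
H = 7 + 0.42 × (-31) = -6.02 → -6 → -6 mod 360 = 354°
S = 79 + 0.42 × (59 − 79) = 70.6 → 71%
L = 25 + 0.42 × (53 − 25) = 36.76 → 37%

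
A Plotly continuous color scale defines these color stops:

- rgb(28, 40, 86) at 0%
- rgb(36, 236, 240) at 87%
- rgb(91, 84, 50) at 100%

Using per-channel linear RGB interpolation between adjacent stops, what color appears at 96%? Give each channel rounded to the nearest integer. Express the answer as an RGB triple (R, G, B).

96% lies between the 87% and 100% stops, so the local fraction is t = (96 − 87)/(100 − 87) = 9/13 ≈ 0.6923.
R = 36 + 0.6923 × (91 − 36) = 74.077 → 74
G = 236 + 0.6923 × (84 − 236) = 130.77 → 131
B = 240 + 0.6923 × (50 − 240) = 108.463 → 108

(74, 131, 108)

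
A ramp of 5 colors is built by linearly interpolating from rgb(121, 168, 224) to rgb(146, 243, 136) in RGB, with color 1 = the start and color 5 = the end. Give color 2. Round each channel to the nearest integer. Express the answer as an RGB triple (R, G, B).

With 5 swatches and endpoints inclusive, swatch 2 sits at t = (2 − 1)/(5 − 1) = 1/4 ≈ 0.25.
R = 121 + 0.25 × (146 − 121) = 127.25 → 127
G = 168 + 0.25 × (243 − 168) = 186.75 → 187
B = 224 + 0.25 × (136 − 224) = 202 → 202

(127, 187, 202)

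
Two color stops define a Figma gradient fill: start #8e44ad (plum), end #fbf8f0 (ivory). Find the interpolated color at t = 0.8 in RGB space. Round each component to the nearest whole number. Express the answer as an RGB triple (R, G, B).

(229, 212, 227)

#8e44ad → (142, 68, 173); #fbf8f0 → (251, 248, 240).
R = 142 + 0.8 × (251 − 142) = 142 + 0.8 × 109 = 229.2 → 229
G = 68 + 0.8 × (248 − 68) = 68 + 0.8 × 180 = 212 → 212
B = 173 + 0.8 × (240 − 173) = 173 + 0.8 × 67 = 226.6 → 227
So the blended color is (229, 212, 227), about #e5d4e3.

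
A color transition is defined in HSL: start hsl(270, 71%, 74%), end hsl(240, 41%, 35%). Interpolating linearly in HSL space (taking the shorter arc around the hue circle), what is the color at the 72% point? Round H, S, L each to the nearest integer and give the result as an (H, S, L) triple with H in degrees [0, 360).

Hue arc: Δh = 240 − 270 = -30° (|Δh| ≤ 180, already the shorter path).
H = 270 + 0.72 × (-30) = 248.4 → 248°
S = 71 + 0.72 × (41 − 71) = 49.4 → 49%
L = 74 + 0.72 × (35 − 74) = 45.92 → 46%

(248, 49, 46)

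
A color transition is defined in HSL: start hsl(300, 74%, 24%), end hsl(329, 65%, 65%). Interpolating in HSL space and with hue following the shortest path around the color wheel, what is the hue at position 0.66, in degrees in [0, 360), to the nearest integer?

319

Hue arc: Δh = 329 − 300 = 29° (|Δh| ≤ 180, already the shorter path).
H = 300 + 0.66 × (29) = 319.14 → 319°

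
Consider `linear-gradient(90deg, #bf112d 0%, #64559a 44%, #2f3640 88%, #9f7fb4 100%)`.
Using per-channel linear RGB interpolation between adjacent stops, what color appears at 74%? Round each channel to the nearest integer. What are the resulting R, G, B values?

(64, 64, 93)

74% lies between the 44% and 88% stops, so the local fraction is t = (74 − 44)/(88 − 44) = 30/44 ≈ 0.6818.
#64559a → (100, 85, 154); #2f3640 → (47, 54, 64).
R = 100 + 0.6818 × (47 − 100) = 63.865 → 64
G = 85 + 0.6818 × (54 − 85) = 63.864 → 64
B = 154 + 0.6818 × (64 − 154) = 92.638 → 93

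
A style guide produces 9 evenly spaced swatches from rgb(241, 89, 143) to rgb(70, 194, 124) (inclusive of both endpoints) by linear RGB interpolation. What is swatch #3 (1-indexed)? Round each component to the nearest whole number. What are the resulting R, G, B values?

With 9 swatches and endpoints inclusive, swatch 3 sits at t = (3 − 1)/(9 − 1) = 2/8 ≈ 0.25.
R = 241 + 0.25 × (70 − 241) = 198.25 → 198
G = 89 + 0.25 × (194 − 89) = 115.25 → 115
B = 143 + 0.25 × (124 − 143) = 138.25 → 138

(198, 115, 138)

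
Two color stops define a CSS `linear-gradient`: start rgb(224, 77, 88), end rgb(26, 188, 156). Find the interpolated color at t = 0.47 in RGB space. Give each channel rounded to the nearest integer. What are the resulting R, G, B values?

(131, 129, 120)

R = 224 + 0.47 × (26 − 224) = 224 + 0.47 × -198 = 130.94 → 131
G = 77 + 0.47 × (188 − 77) = 77 + 0.47 × 111 = 129.17 → 129
B = 88 + 0.47 × (156 − 88) = 88 + 0.47 × 68 = 119.96 → 120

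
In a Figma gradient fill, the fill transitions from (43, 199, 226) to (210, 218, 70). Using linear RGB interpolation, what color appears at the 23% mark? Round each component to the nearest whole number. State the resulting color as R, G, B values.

(81, 203, 190)

23% corresponds to t = 0.23.
R = 43 + 0.23 × (210 − 43) = 43 + 0.23 × 167 = 81.41 → 81
G = 199 + 0.23 × (218 − 199) = 199 + 0.23 × 19 = 203.37 → 203
B = 226 + 0.23 × (70 − 226) = 226 + 0.23 × -156 = 190.12 → 190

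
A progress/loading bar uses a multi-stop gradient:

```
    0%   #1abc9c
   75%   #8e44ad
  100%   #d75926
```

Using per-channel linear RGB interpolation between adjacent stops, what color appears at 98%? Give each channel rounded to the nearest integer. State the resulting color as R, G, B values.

98% lies between the 75% and 100% stops, so the local fraction is t = (98 − 75)/(100 − 75) = 23/25 ≈ 0.92.
#8e44ad → (142, 68, 173); #d75926 → (215, 89, 38).
R = 142 + 0.92 × (215 − 142) = 209.16 → 209
G = 68 + 0.92 × (89 − 68) = 87.32 → 87
B = 173 + 0.92 × (38 − 173) = 48.8 → 49

(209, 87, 49)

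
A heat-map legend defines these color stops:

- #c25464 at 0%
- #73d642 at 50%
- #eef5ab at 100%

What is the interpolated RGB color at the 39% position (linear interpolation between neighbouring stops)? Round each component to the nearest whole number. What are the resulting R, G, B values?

39% lies between the 0% and 50% stops, so the local fraction is t = (39 − 0)/(50 − 0) = 39/50 ≈ 0.78.
#c25464 → (194, 84, 100); #73d642 → (115, 214, 66).
R = 194 + 0.78 × (115 − 194) = 132.38 → 132
G = 84 + 0.78 × (214 − 84) = 185.4 → 185
B = 100 + 0.78 × (66 − 100) = 73.48 → 73

(132, 185, 73)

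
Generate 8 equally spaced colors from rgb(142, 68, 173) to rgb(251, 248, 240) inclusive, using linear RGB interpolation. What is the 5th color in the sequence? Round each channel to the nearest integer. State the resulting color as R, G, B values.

(204, 171, 211)

With 8 swatches and endpoints inclusive, swatch 5 sits at t = (5 − 1)/(8 − 1) = 4/7 ≈ 0.5714.
R = 142 + 0.5714 × (251 − 142) = 204.283 → 204
G = 68 + 0.5714 × (248 − 68) = 170.852 → 171
B = 173 + 0.5714 × (240 − 173) = 211.284 → 211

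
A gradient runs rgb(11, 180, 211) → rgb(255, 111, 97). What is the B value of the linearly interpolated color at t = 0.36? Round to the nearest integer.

B = 211 + 0.36 × (97 − 211) = 169.96 → 170

170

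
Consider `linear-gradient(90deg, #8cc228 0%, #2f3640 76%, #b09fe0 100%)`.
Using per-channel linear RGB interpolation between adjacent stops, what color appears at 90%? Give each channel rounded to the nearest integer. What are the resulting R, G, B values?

(122, 115, 157)

90% lies between the 76% and 100% stops, so the local fraction is t = (90 − 76)/(100 − 76) = 14/24 ≈ 0.5833.
#2f3640 → (47, 54, 64); #b09fe0 → (176, 159, 224).
R = 47 + 0.5833 × (176 − 47) = 122.246 → 122
G = 54 + 0.5833 × (159 − 54) = 115.246 → 115
B = 64 + 0.5833 × (224 − 64) = 157.328 → 157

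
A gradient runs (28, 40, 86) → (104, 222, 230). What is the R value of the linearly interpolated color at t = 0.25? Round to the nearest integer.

R = 28 + 0.25 × (104 − 28) = 47 → 47

47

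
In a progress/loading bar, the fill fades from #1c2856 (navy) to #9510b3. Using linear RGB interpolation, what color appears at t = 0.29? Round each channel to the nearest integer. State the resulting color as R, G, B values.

(63, 33, 113)

#1c2856 → (28, 40, 86); #9510b3 → (149, 16, 179).
R = 28 + 0.29 × (149 − 28) = 28 + 0.29 × 121 = 63.09 → 63
G = 40 + 0.29 × (16 − 40) = 40 + 0.29 × -24 = 33.04 → 33
B = 86 + 0.29 × (179 − 86) = 86 + 0.29 × 93 = 112.97 → 113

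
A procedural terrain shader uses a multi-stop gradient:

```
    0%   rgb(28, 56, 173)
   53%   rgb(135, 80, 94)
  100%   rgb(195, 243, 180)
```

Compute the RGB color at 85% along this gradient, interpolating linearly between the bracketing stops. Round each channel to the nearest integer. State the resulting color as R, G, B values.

85% lies between the 53% and 100% stops, so the local fraction is t = (85 − 53)/(100 − 53) = 32/47 ≈ 0.6809.
R = 135 + 0.6809 × (195 − 135) = 175.854 → 176
G = 80 + 0.6809 × (243 − 80) = 190.987 → 191
B = 94 + 0.6809 × (180 − 94) = 152.557 → 153

(176, 191, 153)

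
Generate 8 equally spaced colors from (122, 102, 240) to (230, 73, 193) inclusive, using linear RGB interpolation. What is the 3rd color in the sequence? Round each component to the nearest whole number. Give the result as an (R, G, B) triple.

(153, 94, 227)

With 8 swatches and endpoints inclusive, swatch 3 sits at t = (3 − 1)/(8 − 1) = 2/7 ≈ 0.2857.
R = 122 + 0.2857 × (230 − 122) = 152.856 → 153
G = 102 + 0.2857 × (73 − 102) = 93.715 → 94
B = 240 + 0.2857 × (193 − 240) = 226.572 → 227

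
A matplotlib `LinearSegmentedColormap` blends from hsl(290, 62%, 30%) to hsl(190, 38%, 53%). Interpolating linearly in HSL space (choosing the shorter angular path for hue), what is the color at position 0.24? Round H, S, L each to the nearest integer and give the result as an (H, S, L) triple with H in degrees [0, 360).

Hue arc: Δh = 190 − 290 = -100° (|Δh| ≤ 180, already the shorter path).
H = 290 + 0.24 × (-100) = 266 → 266°
S = 62 + 0.24 × (38 − 62) = 56.24 → 56%
L = 30 + 0.24 × (53 − 30) = 35.52 → 36%

(266, 56, 36)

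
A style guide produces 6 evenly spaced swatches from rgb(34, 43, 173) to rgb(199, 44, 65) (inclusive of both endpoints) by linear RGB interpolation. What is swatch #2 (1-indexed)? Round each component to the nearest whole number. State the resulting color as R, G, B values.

With 6 swatches and endpoints inclusive, swatch 2 sits at t = (2 − 1)/(6 − 1) = 1/5 ≈ 0.2.
R = 34 + 0.2 × (199 − 34) = 67 → 67
G = 43 + 0.2 × (44 − 43) = 43.2 → 43
B = 173 + 0.2 × (65 − 173) = 151.4 → 151

(67, 43, 151)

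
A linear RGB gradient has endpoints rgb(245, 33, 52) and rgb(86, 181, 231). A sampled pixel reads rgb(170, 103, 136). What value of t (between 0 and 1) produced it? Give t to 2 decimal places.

Invert the lerp on the B channel (largest span, 179): t = (136 − 52) / (231 − 52) = 84/179 = 0.46927.
Check on R: (170 − 245)/(86 − 245) = 0.4717 ✓

0.47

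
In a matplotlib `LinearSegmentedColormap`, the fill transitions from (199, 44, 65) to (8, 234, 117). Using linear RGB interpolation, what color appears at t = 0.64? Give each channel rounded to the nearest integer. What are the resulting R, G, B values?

(77, 166, 98)

R = 199 + 0.64 × (8 − 199) = 199 + 0.64 × -191 = 76.76 → 77
G = 44 + 0.64 × (234 − 44) = 44 + 0.64 × 190 = 165.6 → 166
B = 65 + 0.64 × (117 − 65) = 65 + 0.64 × 52 = 98.28 → 98
So the blended color is (77, 166, 98), about #4da662.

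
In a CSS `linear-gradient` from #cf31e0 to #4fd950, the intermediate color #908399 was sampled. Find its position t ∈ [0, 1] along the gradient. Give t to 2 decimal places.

0.49

Invert the lerp on the G channel (largest span, 168): t = (131 − 49) / (217 − 49) = 82/168 = 0.4881.
Check on R: (144 − 207)/(79 − 207) = 0.4922 ✓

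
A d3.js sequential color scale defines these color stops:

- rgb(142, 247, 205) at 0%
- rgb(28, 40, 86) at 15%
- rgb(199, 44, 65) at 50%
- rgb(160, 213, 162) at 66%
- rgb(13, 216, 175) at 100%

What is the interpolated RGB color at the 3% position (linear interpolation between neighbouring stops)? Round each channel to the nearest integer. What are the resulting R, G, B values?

3% lies between the 0% and 15% stops, so the local fraction is t = (3 − 0)/(15 − 0) = 3/15 ≈ 0.2.
R = 142 + 0.2 × (28 − 142) = 119.2 → 119
G = 247 + 0.2 × (40 − 247) = 205.6 → 206
B = 205 + 0.2 × (86 − 205) = 181.2 → 181

(119, 206, 181)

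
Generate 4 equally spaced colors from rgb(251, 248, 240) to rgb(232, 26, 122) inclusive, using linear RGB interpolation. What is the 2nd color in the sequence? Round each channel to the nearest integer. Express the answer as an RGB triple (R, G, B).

With 4 swatches and endpoints inclusive, swatch 2 sits at t = (2 − 1)/(4 − 1) = 1/3 ≈ 0.3333.
R = 251 + 0.3333 × (232 − 251) = 244.667 → 245
G = 248 + 0.3333 × (26 − 248) = 174.007 → 174
B = 240 + 0.3333 × (122 − 240) = 200.671 → 201

(245, 174, 201)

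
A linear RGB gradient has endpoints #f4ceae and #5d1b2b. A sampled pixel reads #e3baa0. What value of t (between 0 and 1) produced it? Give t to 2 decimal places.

0.11

Invert the lerp on the G channel (largest span, 179): t = (186 − 206) / (27 − 206) = -20/-179 = 0.11173.
Check on R: (227 − 244)/(93 − 244) = 0.1126 ✓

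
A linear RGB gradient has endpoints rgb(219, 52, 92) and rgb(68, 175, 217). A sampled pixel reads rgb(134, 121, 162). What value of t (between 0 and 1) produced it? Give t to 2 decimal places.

0.56

Invert the lerp on the R channel (largest span, 151): t = (134 − 219) / (68 − 219) = -85/-151 = 0.56291.
Check on G: (121 − 52)/(175 − 52) = 0.561 ✓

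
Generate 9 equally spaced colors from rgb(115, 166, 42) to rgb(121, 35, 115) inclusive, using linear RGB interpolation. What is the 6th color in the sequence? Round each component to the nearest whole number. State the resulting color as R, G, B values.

(119, 84, 88)

With 9 swatches and endpoints inclusive, swatch 6 sits at t = (6 − 1)/(9 − 1) = 5/8 ≈ 0.625.
R = 115 + 0.625 × (121 − 115) = 118.75 → 119
G = 166 + 0.625 × (35 − 166) = 84.125 → 84
B = 42 + 0.625 × (115 − 42) = 87.625 → 88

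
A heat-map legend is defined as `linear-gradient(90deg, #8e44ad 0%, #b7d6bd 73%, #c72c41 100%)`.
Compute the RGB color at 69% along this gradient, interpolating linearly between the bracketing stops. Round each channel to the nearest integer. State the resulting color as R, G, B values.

69% lies between the 0% and 73% stops, so the local fraction is t = (69 − 0)/(73 − 0) = 69/73 ≈ 0.9452.
#8e44ad → (142, 68, 173); #b7d6bd → (183, 214, 189).
R = 142 + 0.9452 × (183 − 142) = 180.753 → 181
G = 68 + 0.9452 × (214 − 68) = 205.999 → 206
B = 173 + 0.9452 × (189 − 173) = 188.123 → 188

(181, 206, 188)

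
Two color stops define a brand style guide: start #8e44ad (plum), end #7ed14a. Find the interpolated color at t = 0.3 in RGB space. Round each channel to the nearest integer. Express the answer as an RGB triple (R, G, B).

#8e44ad → (142, 68, 173); #7ed14a → (126, 209, 74).
R = 142 + 0.3 × (126 − 142) = 142 + 0.3 × -16 = 137.2 → 137
G = 68 + 0.3 × (209 − 68) = 68 + 0.3 × 141 = 110.3 → 110
B = 173 + 0.3 × (74 − 173) = 173 + 0.3 × -99 = 143.3 → 143

(137, 110, 143)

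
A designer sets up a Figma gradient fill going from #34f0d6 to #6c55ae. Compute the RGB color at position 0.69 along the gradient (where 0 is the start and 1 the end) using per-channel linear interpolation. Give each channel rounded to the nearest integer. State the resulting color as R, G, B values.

(91, 133, 186)

#34f0d6 → (52, 240, 214); #6c55ae → (108, 85, 174).
R = 52 + 0.69 × (108 − 52) = 52 + 0.69 × 56 = 90.64 → 91
G = 240 + 0.69 × (85 − 240) = 240 + 0.69 × -155 = 133.05 → 133
B = 214 + 0.69 × (174 − 214) = 214 + 0.69 × -40 = 186.4 → 186
So the blended color is (91, 133, 186), about #5b85ba.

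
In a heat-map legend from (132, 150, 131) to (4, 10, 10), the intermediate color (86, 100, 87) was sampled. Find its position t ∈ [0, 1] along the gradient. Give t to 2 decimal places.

0.36

Invert the lerp on the G channel (largest span, 140): t = (100 − 150) / (10 − 150) = -50/-140 = 0.35714.
Check on R: (86 − 132)/(4 − 132) = 0.3594 ✓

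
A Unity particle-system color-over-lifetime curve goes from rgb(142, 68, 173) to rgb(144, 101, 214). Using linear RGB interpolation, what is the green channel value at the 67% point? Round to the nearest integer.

90

G = 68 + 0.67 × (101 − 68) = 90.11 → 90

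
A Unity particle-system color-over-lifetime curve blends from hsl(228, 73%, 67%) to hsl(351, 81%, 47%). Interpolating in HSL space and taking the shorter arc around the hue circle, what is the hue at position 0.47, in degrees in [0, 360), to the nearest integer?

Hue arc: Δh = 351 − 228 = 123° (|Δh| ≤ 180, already the shorter path).
H = 228 + 0.47 × (123) = 285.81 → 286°

286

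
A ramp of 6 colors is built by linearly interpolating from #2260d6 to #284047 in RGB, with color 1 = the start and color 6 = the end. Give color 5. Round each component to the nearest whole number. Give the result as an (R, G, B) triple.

(39, 70, 100)

With 6 swatches and endpoints inclusive, swatch 5 sits at t = (5 − 1)/(6 − 1) = 4/5 ≈ 0.8.
#2260d6 → (34, 96, 214); #284047 → (40, 64, 71).
R = 34 + 0.8 × (40 − 34) = 38.8 → 39
G = 96 + 0.8 × (64 − 96) = 70.4 → 70
B = 214 + 0.8 × (71 − 214) = 99.6 → 100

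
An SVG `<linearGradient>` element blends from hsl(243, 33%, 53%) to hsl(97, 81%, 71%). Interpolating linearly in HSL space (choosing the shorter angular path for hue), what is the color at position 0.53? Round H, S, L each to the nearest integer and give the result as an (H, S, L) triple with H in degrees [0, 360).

(166, 58, 63)

Hue arc: Δh = 97 − 243 = -146° (|Δh| ≤ 180, already the shorter path).
H = 243 + 0.53 × (-146) = 165.62 → 166°
S = 33 + 0.53 × (81 − 33) = 58.44 → 58%
L = 53 + 0.53 × (71 − 53) = 62.54 → 63%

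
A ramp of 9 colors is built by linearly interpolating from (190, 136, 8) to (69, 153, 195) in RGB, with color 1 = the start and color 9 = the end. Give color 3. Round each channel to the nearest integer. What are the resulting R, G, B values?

(160, 140, 55)

With 9 swatches and endpoints inclusive, swatch 3 sits at t = (3 − 1)/(9 − 1) = 2/8 ≈ 0.25.
R = 190 + 0.25 × (69 − 190) = 159.75 → 160
G = 136 + 0.25 × (153 − 136) = 140.25 → 140
B = 8 + 0.25 × (195 − 8) = 54.75 → 55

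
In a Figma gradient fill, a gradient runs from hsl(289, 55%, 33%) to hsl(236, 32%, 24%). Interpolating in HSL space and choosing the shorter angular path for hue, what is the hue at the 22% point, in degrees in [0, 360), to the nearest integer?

Hue arc: Δh = 236 − 289 = -53° (|Δh| ≤ 180, already the shorter path).
H = 289 + 0.22 × (-53) = 277.34 → 277°

277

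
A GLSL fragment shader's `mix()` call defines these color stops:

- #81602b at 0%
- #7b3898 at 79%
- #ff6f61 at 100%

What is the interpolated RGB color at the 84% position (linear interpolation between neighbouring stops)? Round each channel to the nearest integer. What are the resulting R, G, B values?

84% lies between the 79% and 100% stops, so the local fraction is t = (84 − 79)/(100 − 79) = 5/21 ≈ 0.2381.
#7b3898 → (123, 56, 152); #ff6f61 → (255, 111, 97).
R = 123 + 0.2381 × (255 − 123) = 154.429 → 154
G = 56 + 0.2381 × (111 − 56) = 69.096 → 69
B = 152 + 0.2381 × (97 − 152) = 138.905 → 139

(154, 69, 139)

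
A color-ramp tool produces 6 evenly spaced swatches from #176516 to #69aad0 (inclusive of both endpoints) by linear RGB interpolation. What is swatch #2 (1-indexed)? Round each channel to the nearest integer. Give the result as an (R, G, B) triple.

With 6 swatches and endpoints inclusive, swatch 2 sits at t = (2 − 1)/(6 − 1) = 1/5 ≈ 0.2.
#176516 → (23, 101, 22); #69aad0 → (105, 170, 208).
R = 23 + 0.2 × (105 − 23) = 39.4 → 39
G = 101 + 0.2 × (170 − 101) = 114.8 → 115
B = 22 + 0.2 × (208 − 22) = 59.2 → 59

(39, 115, 59)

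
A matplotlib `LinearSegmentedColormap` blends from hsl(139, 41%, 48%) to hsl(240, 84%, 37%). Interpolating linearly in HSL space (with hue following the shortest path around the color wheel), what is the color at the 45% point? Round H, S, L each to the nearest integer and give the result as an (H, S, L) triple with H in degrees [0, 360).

(184, 60, 43)

Hue arc: Δh = 240 − 139 = 101° (|Δh| ≤ 180, already the shorter path).
H = 139 + 0.45 × (101) = 184.45 → 184°
S = 41 + 0.45 × (84 − 41) = 60.35 → 60%
L = 48 + 0.45 × (37 − 48) = 43.05 → 43%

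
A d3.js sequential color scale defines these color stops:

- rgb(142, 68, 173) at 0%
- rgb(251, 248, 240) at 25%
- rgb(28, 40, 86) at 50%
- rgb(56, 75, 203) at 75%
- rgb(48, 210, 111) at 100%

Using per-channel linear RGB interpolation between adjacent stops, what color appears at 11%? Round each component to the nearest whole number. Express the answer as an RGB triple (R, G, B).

(190, 147, 202)

11% lies between the 0% and 25% stops, so the local fraction is t = (11 − 0)/(25 − 0) = 11/25 ≈ 0.44.
R = 142 + 0.44 × (251 − 142) = 189.96 → 190
G = 68 + 0.44 × (248 − 68) = 147.2 → 147
B = 173 + 0.44 × (240 − 173) = 202.48 → 202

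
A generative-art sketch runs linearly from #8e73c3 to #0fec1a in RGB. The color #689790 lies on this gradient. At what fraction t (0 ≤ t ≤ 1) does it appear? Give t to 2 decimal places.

0.30

Invert the lerp on the B channel (largest span, 169): t = (144 − 195) / (26 − 195) = -51/-169 = 0.30178.
Check on R: (104 − 142)/(15 − 142) = 0.2992 ✓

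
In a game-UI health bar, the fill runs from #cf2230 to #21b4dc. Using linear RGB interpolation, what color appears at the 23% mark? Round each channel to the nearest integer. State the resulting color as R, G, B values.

(167, 68, 88)

#cf2230 → (207, 34, 48); #21b4dc → (33, 180, 220).
23% corresponds to t = 0.23.
R = 207 + 0.23 × (33 − 207) = 207 + 0.23 × -174 = 166.98 → 167
G = 34 + 0.23 × (180 − 34) = 34 + 0.23 × 146 = 67.58 → 68
B = 48 + 0.23 × (220 − 48) = 48 + 0.23 × 172 = 87.56 → 88
So the blended color is (167, 68, 88), about #a74458.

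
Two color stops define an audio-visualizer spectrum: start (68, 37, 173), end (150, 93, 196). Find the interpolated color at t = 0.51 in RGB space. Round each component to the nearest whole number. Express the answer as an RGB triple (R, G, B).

(110, 66, 185)

R = 68 + 0.51 × (150 − 68) = 68 + 0.51 × 82 = 109.82 → 110
G = 37 + 0.51 × (93 − 37) = 37 + 0.51 × 56 = 65.56 → 66
B = 173 + 0.51 × (196 − 173) = 173 + 0.51 × 23 = 184.73 → 185
So the blended color is (110, 66, 185), about #6e42b9.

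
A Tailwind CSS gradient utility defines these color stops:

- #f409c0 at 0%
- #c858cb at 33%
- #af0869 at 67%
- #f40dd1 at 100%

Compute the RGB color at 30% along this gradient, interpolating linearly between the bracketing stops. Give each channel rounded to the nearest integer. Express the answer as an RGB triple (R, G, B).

30% lies between the 0% and 33% stops, so the local fraction is t = (30 − 0)/(33 − 0) = 30/33 ≈ 0.9091.
#f409c0 → (244, 9, 192); #c858cb → (200, 88, 203).
R = 244 + 0.9091 × (200 − 244) = 204 → 204
G = 9 + 0.9091 × (88 − 9) = 80.819 → 81
B = 192 + 0.9091 × (203 − 192) = 202 → 202

(204, 81, 202)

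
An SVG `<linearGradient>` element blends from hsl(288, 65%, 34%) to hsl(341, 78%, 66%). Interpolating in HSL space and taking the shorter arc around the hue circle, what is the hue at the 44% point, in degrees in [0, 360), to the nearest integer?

311

Hue arc: Δh = 341 − 288 = 53° (|Δh| ≤ 180, already the shorter path).
H = 288 + 0.44 × (53) = 311.32 → 311°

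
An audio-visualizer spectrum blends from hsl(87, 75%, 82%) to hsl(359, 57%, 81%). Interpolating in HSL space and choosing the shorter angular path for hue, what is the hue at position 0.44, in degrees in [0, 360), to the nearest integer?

Hue: 359 − 87 = 272°, but |272| > 180 so the shorter arc goes the other way: Δh = 272 − 360 = -88°.
H = 87 + 0.44 × (-88) = 48.28 → 48°

48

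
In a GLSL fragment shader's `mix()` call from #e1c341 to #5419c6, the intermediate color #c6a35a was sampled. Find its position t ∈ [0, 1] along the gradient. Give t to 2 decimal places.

0.19

Invert the lerp on the G channel (largest span, 170): t = (163 − 195) / (25 − 195) = -32/-170 = 0.18824.
Check on R: (198 − 225)/(84 − 225) = 0.1915 ✓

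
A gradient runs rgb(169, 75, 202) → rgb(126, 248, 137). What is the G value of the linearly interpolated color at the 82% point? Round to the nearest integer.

217

G = 75 + 0.82 × (248 − 75) = 216.86 → 217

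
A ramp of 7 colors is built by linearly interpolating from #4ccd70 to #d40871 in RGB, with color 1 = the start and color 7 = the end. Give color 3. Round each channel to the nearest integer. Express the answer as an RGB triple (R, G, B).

(121, 139, 112)

With 7 swatches and endpoints inclusive, swatch 3 sits at t = (3 − 1)/(7 − 1) = 2/6 ≈ 0.3333.
#4ccd70 → (76, 205, 112); #d40871 → (212, 8, 113).
R = 76 + 0.3333 × (212 − 76) = 121.329 → 121
G = 205 + 0.3333 × (8 − 205) = 139.34 → 139
B = 112 + 0.3333 × (113 − 112) = 112.333 → 112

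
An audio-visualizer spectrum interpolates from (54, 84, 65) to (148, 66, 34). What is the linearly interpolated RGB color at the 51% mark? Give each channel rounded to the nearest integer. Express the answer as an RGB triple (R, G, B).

51% corresponds to t = 0.51.
R = 54 + 0.51 × (148 − 54) = 54 + 0.51 × 94 = 101.94 → 102
G = 84 + 0.51 × (66 − 84) = 84 + 0.51 × -18 = 74.82 → 75
B = 65 + 0.51 × (34 − 65) = 65 + 0.51 × -31 = 49.19 → 49
So the blended color is (102, 75, 49), about #664b31.

(102, 75, 49)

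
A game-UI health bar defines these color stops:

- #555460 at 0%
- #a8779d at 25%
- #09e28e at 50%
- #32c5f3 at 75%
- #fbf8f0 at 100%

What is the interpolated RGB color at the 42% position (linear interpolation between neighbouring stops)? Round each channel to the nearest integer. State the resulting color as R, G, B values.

(60, 192, 147)

42% lies between the 25% and 50% stops, so the local fraction is t = (42 − 25)/(50 − 25) = 17/25 ≈ 0.68.
#a8779d → (168, 119, 157); #09e28e → (9, 226, 142).
R = 168 + 0.68 × (9 − 168) = 59.88 → 60
G = 119 + 0.68 × (226 − 119) = 191.76 → 192
B = 157 + 0.68 × (142 − 157) = 146.8 → 147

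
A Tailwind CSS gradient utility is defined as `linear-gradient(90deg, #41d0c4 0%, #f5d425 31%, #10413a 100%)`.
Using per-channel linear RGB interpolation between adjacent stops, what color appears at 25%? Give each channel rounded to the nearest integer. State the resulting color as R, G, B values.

25% lies between the 0% and 31% stops, so the local fraction is t = (25 − 0)/(31 − 0) = 25/31 ≈ 0.8065.
#41d0c4 → (65, 208, 196); #f5d425 → (245, 212, 37).
R = 65 + 0.8065 × (245 − 65) = 210.17 → 210
G = 208 + 0.8065 × (212 − 208) = 211.226 → 211
B = 196 + 0.8065 × (37 − 196) = 67.767 → 68

(210, 211, 68)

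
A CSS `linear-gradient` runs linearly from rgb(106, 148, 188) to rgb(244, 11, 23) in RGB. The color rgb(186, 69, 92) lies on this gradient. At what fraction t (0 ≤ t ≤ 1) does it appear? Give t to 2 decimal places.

Invert the lerp on the B channel (largest span, 165): t = (92 − 188) / (23 − 188) = -96/-165 = 0.58182.
Check on R: (186 − 106)/(244 − 106) = 0.5797 ✓

0.58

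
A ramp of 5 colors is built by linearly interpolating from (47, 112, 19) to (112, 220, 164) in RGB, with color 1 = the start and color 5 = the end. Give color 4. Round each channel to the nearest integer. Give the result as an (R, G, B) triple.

(96, 193, 128)

With 5 swatches and endpoints inclusive, swatch 4 sits at t = (4 − 1)/(5 − 1) = 3/4 ≈ 0.75.
R = 47 + 0.75 × (112 − 47) = 95.75 → 96
G = 112 + 0.75 × (220 − 112) = 193 → 193
B = 19 + 0.75 × (164 − 19) = 127.75 → 128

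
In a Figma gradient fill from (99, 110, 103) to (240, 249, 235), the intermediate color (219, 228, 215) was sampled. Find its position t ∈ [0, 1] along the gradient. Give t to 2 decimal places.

Invert the lerp on the R channel (largest span, 141): t = (219 − 99) / (240 − 99) = 120/141 = 0.85106.
Check on G: (228 − 110)/(249 − 110) = 0.8489 ✓

0.85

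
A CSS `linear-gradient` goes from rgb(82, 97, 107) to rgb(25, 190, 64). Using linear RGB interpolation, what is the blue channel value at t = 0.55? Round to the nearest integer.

83

B = 107 + 0.55 × (64 − 107) = 83.35 → 83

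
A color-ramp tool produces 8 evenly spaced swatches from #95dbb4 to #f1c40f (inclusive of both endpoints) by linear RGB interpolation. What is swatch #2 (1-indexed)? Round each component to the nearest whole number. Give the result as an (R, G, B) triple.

(162, 216, 156)

With 8 swatches and endpoints inclusive, swatch 2 sits at t = (2 − 1)/(8 − 1) = 1/7 ≈ 0.1429.
#95dbb4 → (149, 219, 180); #f1c40f → (241, 196, 15).
R = 149 + 0.1429 × (241 − 149) = 162.147 → 162
G = 219 + 0.1429 × (196 − 219) = 215.713 → 216
B = 180 + 0.1429 × (15 − 180) = 156.422 → 156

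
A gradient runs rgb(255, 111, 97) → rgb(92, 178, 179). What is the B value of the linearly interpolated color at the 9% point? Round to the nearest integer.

B = 97 + 0.09 × (179 − 97) = 104.38 → 104

104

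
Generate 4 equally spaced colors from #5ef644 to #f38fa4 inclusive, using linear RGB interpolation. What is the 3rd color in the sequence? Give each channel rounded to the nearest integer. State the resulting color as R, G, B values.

(193, 177, 132)

With 4 swatches and endpoints inclusive, swatch 3 sits at t = (3 − 1)/(4 − 1) = 2/3 ≈ 0.6667.
#5ef644 → (94, 246, 68); #f38fa4 → (243, 143, 164).
R = 94 + 0.6667 × (243 − 94) = 193.338 → 193
G = 246 + 0.6667 × (143 − 246) = 177.33 → 177
B = 68 + 0.6667 × (164 − 68) = 132.003 → 132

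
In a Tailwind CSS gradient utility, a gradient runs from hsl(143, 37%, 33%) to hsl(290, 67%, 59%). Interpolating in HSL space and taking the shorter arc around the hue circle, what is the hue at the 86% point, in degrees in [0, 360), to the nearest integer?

269

Hue arc: Δh = 290 − 143 = 147° (|Δh| ≤ 180, already the shorter path).
H = 143 + 0.86 × (147) = 269.42 → 269°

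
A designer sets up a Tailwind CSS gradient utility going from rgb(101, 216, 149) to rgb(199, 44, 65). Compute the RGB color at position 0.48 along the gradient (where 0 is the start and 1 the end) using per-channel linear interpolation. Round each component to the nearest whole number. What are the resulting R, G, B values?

R = 101 + 0.48 × (199 − 101) = 101 + 0.48 × 98 = 148.04 → 148
G = 216 + 0.48 × (44 − 216) = 216 + 0.48 × -172 = 133.44 → 133
B = 149 + 0.48 × (65 − 149) = 149 + 0.48 × -84 = 108.68 → 109

(148, 133, 109)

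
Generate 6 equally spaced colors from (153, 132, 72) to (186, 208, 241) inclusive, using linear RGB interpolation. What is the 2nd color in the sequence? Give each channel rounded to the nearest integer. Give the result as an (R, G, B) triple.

(160, 147, 106)

With 6 swatches and endpoints inclusive, swatch 2 sits at t = (2 − 1)/(6 − 1) = 1/5 ≈ 0.2.
R = 153 + 0.2 × (186 − 153) = 159.6 → 160
G = 132 + 0.2 × (208 − 132) = 147.2 → 147
B = 72 + 0.2 × (241 − 72) = 105.8 → 106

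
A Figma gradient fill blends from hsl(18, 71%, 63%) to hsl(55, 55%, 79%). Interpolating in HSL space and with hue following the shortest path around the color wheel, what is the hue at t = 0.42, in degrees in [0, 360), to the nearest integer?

34

Hue arc: Δh = 55 − 18 = 37° (|Δh| ≤ 180, already the shorter path).
H = 18 + 0.42 × (37) = 33.54 → 34°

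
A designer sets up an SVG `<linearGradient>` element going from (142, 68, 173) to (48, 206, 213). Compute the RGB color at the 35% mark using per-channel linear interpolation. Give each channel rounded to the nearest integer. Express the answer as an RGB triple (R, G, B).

(109, 116, 187)

35% corresponds to t = 0.35.
R = 142 + 0.35 × (48 − 142) = 142 + 0.35 × -94 = 109.1 → 109
G = 68 + 0.35 × (206 − 68) = 68 + 0.35 × 138 = 116.3 → 116
B = 173 + 0.35 × (213 − 173) = 173 + 0.35 × 40 = 187 → 187
So the blended color is (109, 116, 187), about #6d74bb.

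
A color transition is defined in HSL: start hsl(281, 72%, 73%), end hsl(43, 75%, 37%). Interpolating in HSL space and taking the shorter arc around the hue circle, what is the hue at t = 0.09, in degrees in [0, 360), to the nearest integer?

Hue: 43 − 281 = -238°, but |-238| > 180 so the shorter arc goes the other way: Δh = -238 + 360 = 122°.
H = 281 + 0.09 × (122) = 291.98 → 292°

292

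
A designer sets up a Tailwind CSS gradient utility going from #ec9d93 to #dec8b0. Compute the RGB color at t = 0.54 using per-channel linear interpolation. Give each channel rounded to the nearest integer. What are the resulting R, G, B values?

(228, 180, 163)

#ec9d93 → (236, 157, 147); #dec8b0 → (222, 200, 176).
R = 236 + 0.54 × (222 − 236) = 236 + 0.54 × -14 = 228.44 → 228
G = 157 + 0.54 × (200 − 157) = 157 + 0.54 × 43 = 180.22 → 180
B = 147 + 0.54 × (176 − 147) = 147 + 0.54 × 29 = 162.66 → 163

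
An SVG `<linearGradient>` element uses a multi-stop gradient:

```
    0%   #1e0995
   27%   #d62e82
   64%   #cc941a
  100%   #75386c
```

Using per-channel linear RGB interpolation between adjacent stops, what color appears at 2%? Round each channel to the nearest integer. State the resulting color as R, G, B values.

(44, 12, 148)

2% lies between the 0% and 27% stops, so the local fraction is t = (2 − 0)/(27 − 0) = 2/27 ≈ 0.0741.
#1e0995 → (30, 9, 149); #d62e82 → (214, 46, 130).
R = 30 + 0.0741 × (214 − 30) = 43.634 → 44
G = 9 + 0.0741 × (46 − 9) = 11.742 → 12
B = 149 + 0.0741 × (130 − 149) = 147.592 → 148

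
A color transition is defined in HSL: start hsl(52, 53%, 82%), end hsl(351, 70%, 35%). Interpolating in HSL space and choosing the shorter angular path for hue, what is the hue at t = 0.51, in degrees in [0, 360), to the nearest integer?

Hue: 351 − 52 = 299°, but |299| > 180 so the shorter arc goes the other way: Δh = 299 − 360 = -61°.
H = 52 + 0.51 × (-61) = 20.89 → 21°

21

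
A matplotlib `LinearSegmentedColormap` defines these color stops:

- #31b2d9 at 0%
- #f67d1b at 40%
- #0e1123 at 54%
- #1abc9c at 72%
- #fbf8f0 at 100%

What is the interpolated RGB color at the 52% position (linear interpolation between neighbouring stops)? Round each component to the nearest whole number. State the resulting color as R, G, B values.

52% lies between the 40% and 54% stops, so the local fraction is t = (52 − 40)/(54 − 40) = 12/14 ≈ 0.8571.
#f67d1b → (246, 125, 27); #0e1123 → (14, 17, 35).
R = 246 + 0.8571 × (14 − 246) = 47.153 → 47
G = 125 + 0.8571 × (17 − 125) = 32.433 → 32
B = 27 + 0.8571 × (35 − 27) = 33.857 → 34

(47, 32, 34)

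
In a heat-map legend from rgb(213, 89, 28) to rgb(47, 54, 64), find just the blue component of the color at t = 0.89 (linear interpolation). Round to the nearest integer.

60

B = 28 + 0.89 × (64 − 28) = 60.04 → 60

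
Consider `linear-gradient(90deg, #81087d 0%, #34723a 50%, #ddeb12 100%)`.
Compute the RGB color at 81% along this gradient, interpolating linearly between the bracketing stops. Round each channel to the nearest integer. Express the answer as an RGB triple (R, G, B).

81% lies between the 50% and 100% stops, so the local fraction is t = (81 − 50)/(100 − 50) = 31/50 ≈ 0.62.
#34723a → (52, 114, 58); #ddeb12 → (221, 235, 18).
R = 52 + 0.62 × (221 − 52) = 156.78 → 157
G = 114 + 0.62 × (235 − 114) = 189.02 → 189
B = 58 + 0.62 × (18 − 58) = 33.2 → 33

(157, 189, 33)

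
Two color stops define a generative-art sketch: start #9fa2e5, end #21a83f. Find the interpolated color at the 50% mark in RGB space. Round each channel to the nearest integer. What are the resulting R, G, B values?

(96, 165, 146)

#9fa2e5 → (159, 162, 229); #21a83f → (33, 168, 63).
50% corresponds to t = 0.5.
R = 159 + 0.5 × (33 − 159) = 159 + 0.5 × -126 = 96 → 96
G = 162 + 0.5 × (168 − 162) = 162 + 0.5 × 6 = 165 → 165
B = 229 + 0.5 × (63 − 229) = 229 + 0.5 × -166 = 146 → 146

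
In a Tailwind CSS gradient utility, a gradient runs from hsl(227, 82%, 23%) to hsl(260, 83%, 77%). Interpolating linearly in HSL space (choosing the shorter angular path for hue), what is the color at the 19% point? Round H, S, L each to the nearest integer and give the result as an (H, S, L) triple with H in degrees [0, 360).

Hue arc: Δh = 260 − 227 = 33° (|Δh| ≤ 180, already the shorter path).
H = 227 + 0.19 × (33) = 233.27 → 233°
S = 82 + 0.19 × (83 − 82) = 82.19 → 82%
L = 23 + 0.19 × (77 − 23) = 33.26 → 33%

(233, 82, 33)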